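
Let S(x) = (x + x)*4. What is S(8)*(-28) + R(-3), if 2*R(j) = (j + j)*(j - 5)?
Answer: -1768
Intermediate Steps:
S(x) = 8*x (S(x) = (2*x)*4 = 8*x)
R(j) = j*(-5 + j) (R(j) = ((j + j)*(j - 5))/2 = ((2*j)*(-5 + j))/2 = (2*j*(-5 + j))/2 = j*(-5 + j))
S(8)*(-28) + R(-3) = (8*8)*(-28) - 3*(-5 - 3) = 64*(-28) - 3*(-8) = -1792 + 24 = -1768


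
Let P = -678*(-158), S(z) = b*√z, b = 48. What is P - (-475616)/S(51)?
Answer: 107124 + 29726*√51/153 ≈ 1.0851e+5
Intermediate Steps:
S(z) = 48*√z
P = 107124
P - (-475616)/S(51) = 107124 - (-475616)/(48*√51) = 107124 - (-475616)*√51/2448 = 107124 - (-29726)*√51/153 = 107124 + 29726*√51/153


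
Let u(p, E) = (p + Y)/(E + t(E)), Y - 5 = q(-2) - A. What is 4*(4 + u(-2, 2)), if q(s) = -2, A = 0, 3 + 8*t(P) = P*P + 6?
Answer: 400/23 ≈ 17.391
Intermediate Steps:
t(P) = 3/8 + P²/8 (t(P) = -3/8 + (P*P + 6)/8 = -3/8 + (P² + 6)/8 = -3/8 + (6 + P²)/8 = -3/8 + (¾ + P²/8) = 3/8 + P²/8)
Y = 3 (Y = 5 + (-2 - 1*0) = 5 + (-2 + 0) = 5 - 2 = 3)
u(p, E) = (3 + p)/(3/8 + E + E²/8) (u(p, E) = (p + 3)/(E + (3/8 + E²/8)) = (3 + p)/(3/8 + E + E²/8))
4*(4 + u(-2, 2)) = 4*(4 + 8*(3 - 2)/(3 + 2² + 8*2)) = 4*(4 + 8*1/(3 + 4 + 16)) = 4*(4 + 8*1/23) = 4*(4 + 8*(1/23)*1) = 4*(4 + 8/23) = 4*(100/23) = 400/23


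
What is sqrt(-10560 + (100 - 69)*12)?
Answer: 6*I*sqrt(283) ≈ 100.94*I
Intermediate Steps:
sqrt(-10560 + (100 - 69)*12) = sqrt(-10560 + 31*12) = sqrt(-10560 + 372) = sqrt(-10188) = 6*I*sqrt(283)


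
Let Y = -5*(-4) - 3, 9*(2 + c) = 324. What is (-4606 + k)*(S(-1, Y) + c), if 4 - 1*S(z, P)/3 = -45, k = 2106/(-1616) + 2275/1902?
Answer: -640625888731/768408 ≈ -8.3371e+5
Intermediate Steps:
c = 34 (c = -2 + (1/9)*324 = -2 + 36 = 34)
Y = 17 (Y = 20 - 3 = 17)
k = -82303/768408 (k = 2106*(-1/1616) + 2275*(1/1902) = -1053/808 + 2275/1902 = -82303/768408 ≈ -0.10711)
S(z, P) = 147 (S(z, P) = 12 - 3*(-45) = 12 + 135 = 147)
(-4606 + k)*(S(-1, Y) + c) = (-4606 - 82303/768408)*(147 + 34) = -3539369551/768408*181 = -640625888731/768408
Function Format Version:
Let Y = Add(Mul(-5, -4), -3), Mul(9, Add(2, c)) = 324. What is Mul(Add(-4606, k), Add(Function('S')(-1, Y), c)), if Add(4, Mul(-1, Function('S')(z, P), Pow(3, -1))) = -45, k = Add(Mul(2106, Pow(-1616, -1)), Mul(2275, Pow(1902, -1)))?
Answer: Rational(-640625888731, 768408) ≈ -8.3371e+5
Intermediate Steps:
c = 34 (c = Add(-2, Mul(Rational(1, 9), 324)) = Add(-2, 36) = 34)
Y = 17 (Y = Add(20, -3) = 17)
k = Rational(-82303, 768408) (k = Add(Mul(2106, Rational(-1, 1616)), Mul(2275, Rational(1, 1902))) = Add(Rational(-1053, 808), Rational(2275, 1902)) = Rational(-82303, 768408) ≈ -0.10711)
Function('S')(z, P) = 147 (Function('S')(z, P) = Add(12, Mul(-3, -45)) = Add(12, 135) = 147)
Mul(Add(-4606, k), Add(Function('S')(-1, Y), c)) = Mul(Add(-4606, Rational(-82303, 768408)), Add(147, 34)) = Mul(Rational(-3539369551, 768408), 181) = Rational(-640625888731, 768408)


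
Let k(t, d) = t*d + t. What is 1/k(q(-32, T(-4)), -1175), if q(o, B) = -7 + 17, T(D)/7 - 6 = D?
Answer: -1/11740 ≈ -8.5179e-5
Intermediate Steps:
T(D) = 42 + 7*D
q(o, B) = 10
k(t, d) = t + d*t (k(t, d) = d*t + t = t + d*t)
1/k(q(-32, T(-4)), -1175) = 1/(10*(1 - 1175)) = 1/(10*(-1174)) = 1/(-11740) = -1/11740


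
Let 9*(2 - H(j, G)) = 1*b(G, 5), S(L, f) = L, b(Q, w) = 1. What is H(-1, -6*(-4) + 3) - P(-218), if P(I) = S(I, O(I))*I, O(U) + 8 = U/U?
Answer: -427699/9 ≈ -47522.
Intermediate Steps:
O(U) = -7 (O(U) = -8 + U/U = -8 + 1 = -7)
H(j, G) = 17/9 (H(j, G) = 2 - 1/9 = 2 - ⅑*1 = 2 - ⅑ = 17/9)
P(I) = I² (P(I) = I*I = I²)
H(-1, -6*(-4) + 3) - P(-218) = 17/9 - 1*(-218)² = 17/9 - 1*47524 = 17/9 - 47524 = -427699/9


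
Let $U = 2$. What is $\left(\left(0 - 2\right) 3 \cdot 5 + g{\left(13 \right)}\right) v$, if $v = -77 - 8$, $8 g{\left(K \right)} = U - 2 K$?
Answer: $2805$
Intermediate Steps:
$g{\left(K \right)} = \frac{1}{4} - \frac{K}{4}$ ($g{\left(K \right)} = \frac{2 - 2 K}{8} = \frac{1}{4} - \frac{K}{4}$)
$v = -85$ ($v = -77 - 8 = -85$)
$\left(\left(0 - 2\right) 3 \cdot 5 + g{\left(13 \right)}\right) v = \left(\left(0 - 2\right) 3 \cdot 5 + \left(\frac{1}{4} - \frac{13}{4}\right)\right) \left(-85\right) = \left(\left(-2\right) 3 \cdot 5 + \left(\frac{1}{4} - \frac{13}{4}\right)\right) \left(-85\right) = \left(\left(-6\right) 5 - 3\right) \left(-85\right) = \left(-30 - 3\right) \left(-85\right) = \left(-33\right) \left(-85\right) = 2805$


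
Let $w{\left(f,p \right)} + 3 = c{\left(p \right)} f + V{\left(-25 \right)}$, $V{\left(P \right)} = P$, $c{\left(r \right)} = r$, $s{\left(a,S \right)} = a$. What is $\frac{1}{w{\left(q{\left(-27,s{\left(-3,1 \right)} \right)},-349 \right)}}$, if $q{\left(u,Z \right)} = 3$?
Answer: $- \frac{1}{1075} \approx -0.00093023$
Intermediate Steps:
$w{\left(f,p \right)} = -28 + f p$ ($w{\left(f,p \right)} = -3 + \left(p f - 25\right) = -3 + \left(f p - 25\right) = -3 + \left(-25 + f p\right) = -28 + f p$)
$\frac{1}{w{\left(q{\left(-27,s{\left(-3,1 \right)} \right)},-349 \right)}} = \frac{1}{-28 + 3 \left(-349\right)} = \frac{1}{-28 - 1047} = \frac{1}{-1075} = - \frac{1}{1075}$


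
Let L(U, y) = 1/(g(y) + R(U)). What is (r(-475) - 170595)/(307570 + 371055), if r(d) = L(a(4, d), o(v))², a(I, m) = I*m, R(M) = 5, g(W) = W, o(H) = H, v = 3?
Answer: -10918079/43432000 ≈ -0.25138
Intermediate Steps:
L(U, y) = 1/(5 + y) (L(U, y) = 1/(y + 5) = 1/(5 + y))
r(d) = 1/64 (r(d) = (1/(5 + 3))² = (1/8)² = (⅛)² = 1/64)
(r(-475) - 170595)/(307570 + 371055) = (1/64 - 170595)/(307570 + 371055) = -10918079/64/678625 = -10918079/64*1/678625 = -10918079/43432000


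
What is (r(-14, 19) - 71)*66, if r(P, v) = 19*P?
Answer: -22242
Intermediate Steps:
(r(-14, 19) - 71)*66 = (19*(-14) - 71)*66 = (-266 - 71)*66 = -337*66 = -22242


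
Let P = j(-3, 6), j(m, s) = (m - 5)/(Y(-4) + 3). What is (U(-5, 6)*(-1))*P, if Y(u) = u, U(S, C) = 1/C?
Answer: -4/3 ≈ -1.3333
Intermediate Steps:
j(m, s) = 5 - m (j(m, s) = (m - 5)/(-4 + 3) = (-5 + m)/(-1) = (-5 + m)*(-1) = 5 - m)
P = 8 (P = 5 - 1*(-3) = 5 + 3 = 8)
(U(-5, 6)*(-1))*P = (-1/6)*8 = ((⅙)*(-1))*8 = -⅙*8 = -4/3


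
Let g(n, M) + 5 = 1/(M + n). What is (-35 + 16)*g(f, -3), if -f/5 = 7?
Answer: 191/2 ≈ 95.500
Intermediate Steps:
f = -35 (f = -5*7 = -35)
g(n, M) = -5 + 1/(M + n)
(-35 + 16)*g(f, -3) = (-35 + 16)*((1 - 5*(-3) - 5*(-35))/(-3 - 35)) = -19*(1 + 15 + 175)/(-38) = -(-1)*191/2 = -19*(-191/38) = 191/2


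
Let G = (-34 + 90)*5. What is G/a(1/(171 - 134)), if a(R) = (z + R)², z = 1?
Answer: 95830/361 ≈ 265.46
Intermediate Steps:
G = 280 (G = 56*5 = 280)
a(R) = (1 + R)²
G/a(1/(171 - 134)) = 280/((1 + 1/(171 - 134))²) = 280/((1 + 1/37)²) = 280/((38/37)²) = 280/(1444/1369) = 280*(1369/1444) = 95830/361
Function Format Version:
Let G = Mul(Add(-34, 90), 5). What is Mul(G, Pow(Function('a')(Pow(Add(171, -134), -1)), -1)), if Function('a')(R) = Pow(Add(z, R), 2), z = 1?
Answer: Rational(95830, 361) ≈ 265.46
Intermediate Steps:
G = 280 (G = Mul(56, 5) = 280)
Function('a')(R) = Pow(Add(1, R), 2)
Mul(G, Pow(Function('a')(Pow(Add(171, -134), -1)), -1)) = Mul(280, Pow(Pow(Add(1, Pow(Add(171, -134), -1)), 2), -1)) = Mul(280, Pow(Pow(Add(1, Pow(37, -1)), 2), -1)) = Mul(280, Pow(Pow(Add(1, Rational(1, 37)), 2), -1)) = Mul(280, Pow(Pow(Rational(38, 37), 2), -1)) = Mul(280, Pow(Rational(1444, 1369), -1)) = Mul(280, Rational(1369, 1444)) = Rational(95830, 361)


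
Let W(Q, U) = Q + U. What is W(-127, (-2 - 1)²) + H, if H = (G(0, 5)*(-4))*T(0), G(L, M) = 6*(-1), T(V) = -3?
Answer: -190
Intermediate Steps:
G(L, M) = -6
H = -72 (H = -6*(-4)*(-3) = 24*(-3) = -72)
W(-127, (-2 - 1)²) + H = (-127 + (-2 - 1)²) - 72 = (-127 + (-3)²) - 72 = (-127 + 9) - 72 = -118 - 72 = -190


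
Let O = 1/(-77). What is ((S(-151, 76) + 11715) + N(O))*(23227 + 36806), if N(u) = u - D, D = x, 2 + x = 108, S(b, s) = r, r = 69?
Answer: 53981973765/77 ≈ 7.0106e+8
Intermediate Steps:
S(b, s) = 69
x = 106 (x = -2 + 108 = 106)
D = 106
O = -1/77 ≈ -0.012987
N(u) = -106 + u (N(u) = u - 1*106 = u - 106 = -106 + u)
((S(-151, 76) + 11715) + N(O))*(23227 + 36806) = ((69 + 11715) + (-106 - 1/77))*(23227 + 36806) = (11784 - 8163/77)*60033 = (899205/77)*60033 = 53981973765/77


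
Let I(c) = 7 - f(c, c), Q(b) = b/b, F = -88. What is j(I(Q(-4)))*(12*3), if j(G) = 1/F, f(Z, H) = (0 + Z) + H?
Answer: -9/22 ≈ -0.40909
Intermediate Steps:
Q(b) = 1
f(Z, H) = H + Z (f(Z, H) = Z + H = H + Z)
I(c) = 7 - 2*c (I(c) = 7 - (c + c) = 7 - 2*c)
j(G) = -1/88 (j(G) = 1/(-88) = -1/88)
j(I(Q(-4)))*(12*3) = -3*3/22 = -1/88*36 = -9/22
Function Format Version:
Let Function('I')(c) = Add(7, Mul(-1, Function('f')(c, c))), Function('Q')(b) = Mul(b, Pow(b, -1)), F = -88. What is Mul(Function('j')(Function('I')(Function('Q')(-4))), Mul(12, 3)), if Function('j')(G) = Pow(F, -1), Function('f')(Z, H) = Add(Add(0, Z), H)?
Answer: Rational(-9, 22) ≈ -0.40909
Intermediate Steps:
Function('Q')(b) = 1
Function('f')(Z, H) = Add(H, Z) (Function('f')(Z, H) = Add(Z, H) = Add(H, Z))
Function('I')(c) = Add(7, Mul(-2, c)) (Function('I')(c) = Add(7, Mul(-1, Add(c, c))) = Add(7, Mul(-1, Mul(2, c))) = Add(7, Mul(-2, c)))
Function('j')(G) = Rational(-1, 88) (Function('j')(G) = Pow(-88, -1) = Rational(-1, 88))
Mul(Function('j')(Function('I')(Function('Q')(-4))), Mul(12, 3)) = Mul(Rational(-1, 88), Mul(12, 3)) = Mul(Rational(-1, 88), 36) = Rational(-9, 22)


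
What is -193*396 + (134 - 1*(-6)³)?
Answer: -76078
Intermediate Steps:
-193*396 + (134 - 1*(-6)³) = -76428 + (134 - 1*(-216)) = -76428 + (134 + 216) = -76428 + 350 = -76078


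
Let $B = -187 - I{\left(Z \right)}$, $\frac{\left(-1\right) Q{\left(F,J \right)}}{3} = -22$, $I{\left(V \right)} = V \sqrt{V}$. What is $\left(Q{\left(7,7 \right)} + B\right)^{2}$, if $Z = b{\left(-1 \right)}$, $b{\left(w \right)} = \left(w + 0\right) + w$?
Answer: $14633 - 484 i \sqrt{2} \approx 14633.0 - 684.48 i$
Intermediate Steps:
$b{\left(w \right)} = 2 w$ ($b{\left(w \right)} = w + w = 2 w$)
$Z = -2$ ($Z = 2 \left(-1\right) = -2$)
$I{\left(V \right)} = V^{\frac{3}{2}}$
$Q{\left(F,J \right)} = 66$ ($Q{\left(F,J \right)} = \left(-3\right) \left(-22\right) = 66$)
$B = -187 + 2 i \sqrt{2}$ ($B = -187 - \left(-2\right)^{\frac{3}{2}} = -187 - - 2 i \sqrt{2} = -187 + 2 i \sqrt{2} \approx -187.0 + 2.8284 i$)
$\left(Q{\left(7,7 \right)} + B\right)^{2} = \left(66 - \left(187 - 2 i \sqrt{2}\right)\right)^{2} = \left(-121 + 2 i \sqrt{2}\right)^{2}$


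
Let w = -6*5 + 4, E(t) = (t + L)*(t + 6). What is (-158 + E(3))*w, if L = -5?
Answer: 4576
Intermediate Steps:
E(t) = (-5 + t)*(6 + t) (E(t) = (t - 5)*(t + 6) = (-5 + t)*(6 + t))
w = -26 (w = -30 + 4 = -26)
(-158 + E(3))*w = (-158 + (-30 + 3 + 3**2))*(-26) = (-158 + (-30 + 3 + 9))*(-26) = (-158 - 18)*(-26) = -176*(-26) = 4576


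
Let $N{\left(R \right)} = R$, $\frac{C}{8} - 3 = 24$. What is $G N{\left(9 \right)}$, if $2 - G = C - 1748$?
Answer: $13806$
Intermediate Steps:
$C = 216$ ($C = 24 + 8 \cdot 24 = 24 + 192 = 216$)
$G = 1534$ ($G = 2 - \left(216 - 1748\right) = 2 - -1532 = 2 + 1532 = 1534$)
$G N{\left(9 \right)} = 1534 \cdot 9 = 13806$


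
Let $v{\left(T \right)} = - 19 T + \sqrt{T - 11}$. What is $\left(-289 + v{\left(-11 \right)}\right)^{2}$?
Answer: $\left(80 - i \sqrt{22}\right)^{2} \approx 6378.0 - 750.47 i$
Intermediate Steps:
$v{\left(T \right)} = \sqrt{-11 + T} - 19 T$ ($v{\left(T \right)} = - 19 T + \sqrt{-11 + T} = \sqrt{-11 + T} - 19 T$)
$\left(-289 + v{\left(-11 \right)}\right)^{2} = \left(-289 + \left(\sqrt{-11 - 11} - -209\right)\right)^{2} = \left(-289 + \left(\sqrt{-22} + 209\right)\right)^{2} = \left(-289 + \left(i \sqrt{22} + 209\right)\right)^{2} = \left(-289 + \left(209 + i \sqrt{22}\right)\right)^{2} = \left(-80 + i \sqrt{22}\right)^{2}$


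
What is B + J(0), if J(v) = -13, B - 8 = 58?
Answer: 53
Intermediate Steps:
B = 66 (B = 8 + 58 = 66)
B + J(0) = 66 - 13 = 53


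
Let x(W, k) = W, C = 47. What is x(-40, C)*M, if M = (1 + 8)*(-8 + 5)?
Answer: 1080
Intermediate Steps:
M = -27 (M = 9*(-3) = -27)
x(-40, C)*M = -40*(-27) = 1080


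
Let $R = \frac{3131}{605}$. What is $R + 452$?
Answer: $\frac{276591}{605} \approx 457.18$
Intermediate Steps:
$R = \frac{3131}{605}$ ($R = 3131 \cdot \frac{1}{605} = \frac{3131}{605} \approx 5.1752$)
$R + 452 = \frac{3131}{605} + 452 = \frac{276591}{605}$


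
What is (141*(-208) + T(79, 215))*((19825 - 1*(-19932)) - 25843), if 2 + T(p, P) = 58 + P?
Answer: -404299098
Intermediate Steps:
T(p, P) = 56 + P (T(p, P) = -2 + (58 + P) = 56 + P)
(141*(-208) + T(79, 215))*((19825 - 1*(-19932)) - 25843) = (141*(-208) + (56 + 215))*((19825 - 1*(-19932)) - 25843) = (-29328 + 271)*((19825 + 19932) - 25843) = -29057*(39757 - 25843) = -29057*13914 = -404299098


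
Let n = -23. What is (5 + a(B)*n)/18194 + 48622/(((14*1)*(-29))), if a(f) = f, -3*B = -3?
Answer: -31594142/263813 ≈ -119.76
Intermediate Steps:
B = 1 (B = -⅓*(-3) = 1)
(5 + a(B)*n)/18194 + 48622/(((14*1)*(-29))) = (5 + 1*(-23))/18194 + 48622/(((14*1)*(-29))) = (5 - 23)*(1/18194) + 48622/((14*(-29))) = -18*1/18194 + 48622/(-406) = -9/9097 + 48622*(-1/406) = -9/9097 - 3473/29 = -31594142/263813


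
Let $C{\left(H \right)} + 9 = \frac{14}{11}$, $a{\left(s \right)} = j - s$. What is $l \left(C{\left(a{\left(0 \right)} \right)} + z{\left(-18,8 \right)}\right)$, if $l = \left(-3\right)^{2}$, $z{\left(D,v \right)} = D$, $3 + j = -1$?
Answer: $- \frac{2547}{11} \approx -231.55$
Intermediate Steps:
$j = -4$ ($j = -3 - 1 = -4$)
$a{\left(s \right)} = -4 - s$
$l = 9$
$C{\left(H \right)} = - \frac{85}{11}$ ($C{\left(H \right)} = -9 + \frac{14}{11} = - \frac{85}{11}$)
$l \left(C{\left(a{\left(0 \right)} \right)} + z{\left(-18,8 \right)}\right) = 9 \left(- \frac{85}{11} - 18\right) = 9 \left(- \frac{283}{11}\right) = - \frac{2547}{11}$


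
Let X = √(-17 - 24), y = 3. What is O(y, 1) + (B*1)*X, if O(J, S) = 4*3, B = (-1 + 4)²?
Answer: 12 + 9*I*√41 ≈ 12.0 + 57.628*I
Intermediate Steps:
B = 9 (B = 3² = 9)
O(J, S) = 12
X = I*√41 (X = √(-41) = I*√41 ≈ 6.4031*I)
O(y, 1) + (B*1)*X = 12 + (9*1)*(I*√41) = 12 + 9*(I*√41) = 12 + 9*I*√41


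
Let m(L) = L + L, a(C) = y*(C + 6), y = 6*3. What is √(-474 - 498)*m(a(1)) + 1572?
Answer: 1572 + 4536*I*√3 ≈ 1572.0 + 7856.6*I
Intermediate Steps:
y = 18
a(C) = 108 + 18*C (a(C) = 18*(C + 6) = 18*(6 + C) = 108 + 18*C)
m(L) = 2*L
√(-474 - 498)*m(a(1)) + 1572 = √(-474 - 498)*(2*(108 + 18*1)) + 1572 = √(-972)*(2*(108 + 18)) + 1572 = (18*I*√3)*(2*126) + 1572 = (18*I*√3)*252 + 1572 = 4536*I*√3 + 1572 = 1572 + 4536*I*√3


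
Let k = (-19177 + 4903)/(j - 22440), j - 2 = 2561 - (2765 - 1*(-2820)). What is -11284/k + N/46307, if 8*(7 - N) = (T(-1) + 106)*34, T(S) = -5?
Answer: -2046864423085/101690172 ≈ -20128.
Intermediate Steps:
j = -3022 (j = 2 + (2561 - (2765 - 1*(-2820))) = 2 + (2561 - (2765 + 2820)) = 2 + (2561 - 1*5585) = 2 + (2561 - 5585) = 2 - 3024 = -3022)
N = -1689/4 (N = 7 - (-5 + 106)*34/8 = 7 - 101*34/8 = 7 - ⅛*3434 = 7 - 1717/4 = -1689/4 ≈ -422.25)
k = 7137/12731 (k = (-19177 + 4903)/(-3022 - 22440) = -14274/(-25462) = -14274*(-1/25462) = 7137/12731 ≈ 0.56060)
-11284/k + N/46307 = -11284/7137/12731 - 1689/4/46307 = -11284*12731/7137 - 1689/4*1/46307 = -11050508/549 - 1689/185228 = -2046864423085/101690172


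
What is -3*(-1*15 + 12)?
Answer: 9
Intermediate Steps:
-3*(-1*15 + 12) = -3*(-15 + 12) = -3*(-3) = 9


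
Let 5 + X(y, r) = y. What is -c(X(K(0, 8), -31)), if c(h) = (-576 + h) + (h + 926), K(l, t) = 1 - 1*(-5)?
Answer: -352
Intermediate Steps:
K(l, t) = 6 (K(l, t) = 1 + 5 = 6)
X(y, r) = -5 + y
c(h) = 350 + 2*h (c(h) = (-576 + h) + (926 + h) = 350 + 2*h)
-c(X(K(0, 8), -31)) = -(350 + 2*(-5 + 6)) = -(350 + 2*1) = -(350 + 2) = -1*352 = -352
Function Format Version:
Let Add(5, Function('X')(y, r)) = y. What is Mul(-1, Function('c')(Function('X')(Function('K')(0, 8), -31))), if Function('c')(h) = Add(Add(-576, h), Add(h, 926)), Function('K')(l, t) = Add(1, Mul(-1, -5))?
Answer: -352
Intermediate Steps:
Function('K')(l, t) = 6 (Function('K')(l, t) = Add(1, 5) = 6)
Function('X')(y, r) = Add(-5, y)
Function('c')(h) = Add(350, Mul(2, h)) (Function('c')(h) = Add(Add(-576, h), Add(926, h)) = Add(350, Mul(2, h)))
Mul(-1, Function('c')(Function('X')(Function('K')(0, 8), -31))) = Mul(-1, Add(350, Mul(2, Add(-5, 6)))) = Mul(-1, Add(350, Mul(2, 1))) = Mul(-1, Add(350, 2)) = Mul(-1, 352) = -352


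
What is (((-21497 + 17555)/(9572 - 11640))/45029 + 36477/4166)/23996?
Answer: 424594205127/1163619441154324 ≈ 0.00036489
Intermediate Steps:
(((-21497 + 17555)/(9572 - 11640))/45029 + 36477/4166)/23996 = (-3942/(-2068)*(1/45029) + 36477*(1/4166))*(1/23996) = (-3942*(-1/2068)*(1/45029) + 36477/4166)*(1/23996) = ((1971/1034)*(1/45029) + 36477/4166)*(1/23996) = (1971/46559986 + 36477/4166)*(1/23996) = (424594205127/48492225419)*(1/23996) = 424594205127/1163619441154324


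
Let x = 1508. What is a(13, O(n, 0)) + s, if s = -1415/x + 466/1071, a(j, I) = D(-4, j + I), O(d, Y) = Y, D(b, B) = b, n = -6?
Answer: -7273009/1615068 ≈ -4.5032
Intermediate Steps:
a(j, I) = -4
s = -812737/1615068 (s = -1415/1508 + 466/1071 = -812737/1615068 ≈ -0.50322)
a(13, O(n, 0)) + s = -4 - 812737/1615068 = -7273009/1615068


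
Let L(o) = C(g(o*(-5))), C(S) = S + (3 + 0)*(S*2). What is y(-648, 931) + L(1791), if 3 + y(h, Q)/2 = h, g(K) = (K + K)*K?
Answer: 1122687048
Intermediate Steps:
g(K) = 2*K² (g(K) = (2*K)*K = 2*K²)
y(h, Q) = -6 + 2*h
C(S) = 7*S (C(S) = S + 3*(2*S) = S + 6*S = 7*S)
L(o) = 350*o² (L(o) = 7*(2*(o*(-5))²) = 7*(2*(-5*o)²) = 7*(2*(25*o²)) = 7*(50*o²) = 350*o²)
y(-648, 931) + L(1791) = (-6 + 2*(-648)) + 350*1791² = (-6 - 1296) + 350*3207681 = -1302 + 1122688350 = 1122687048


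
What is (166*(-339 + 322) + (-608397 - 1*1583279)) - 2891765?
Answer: -5086263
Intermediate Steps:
(166*(-339 + 322) + (-608397 - 1*1583279)) - 2891765 = (166*(-17) + (-608397 - 1583279)) - 2891765 = (-2822 - 2191676) - 2891765 = -2194498 - 2891765 = -5086263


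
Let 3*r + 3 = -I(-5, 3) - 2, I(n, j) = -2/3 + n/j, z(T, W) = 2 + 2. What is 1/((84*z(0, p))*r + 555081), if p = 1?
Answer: 3/1664347 ≈ 1.8025e-6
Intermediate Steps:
z(T, W) = 4
I(n, j) = -2/3 + n/j (I(n, j) = -2*1/3 + n/j = -2/3 + n/j)
r = -8/9 (r = -1 + (-(-2/3 - 5/3) - 2)/3 = -1 + (-1*(-7/3) - 2)/3 = -1 + (7/3 - 2)/3 = -1 + (1/3)*(1/3) = -1 + 1/9 = -8/9 ≈ -0.88889)
1/((84*z(0, p))*r + 555081) = 1/((84*4)*(-8/9) + 555081) = 1/(336*(-8/9) + 555081) = 1/(-896/3 + 555081) = 1/(1664347/3) = 3/1664347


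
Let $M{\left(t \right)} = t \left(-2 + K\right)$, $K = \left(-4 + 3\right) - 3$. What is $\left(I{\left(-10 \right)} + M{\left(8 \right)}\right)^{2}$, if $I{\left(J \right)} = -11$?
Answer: $3481$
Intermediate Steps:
$K = -4$ ($K = -1 - 3 = -4$)
$M{\left(t \right)} = - 6 t$ ($M{\left(t \right)} = t \left(-2 - 4\right) = t \left(-6\right) = - 6 t$)
$\left(I{\left(-10 \right)} + M{\left(8 \right)}\right)^{2} = \left(-11 - 48\right)^{2} = \left(-59\right)^{2} = 3481$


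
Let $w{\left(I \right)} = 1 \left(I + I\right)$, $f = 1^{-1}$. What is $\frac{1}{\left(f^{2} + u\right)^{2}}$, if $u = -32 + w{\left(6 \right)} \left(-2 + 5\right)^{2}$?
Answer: $\frac{1}{5929} \approx 0.00016866$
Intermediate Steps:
$f = 1$
$w{\left(I \right)} = 2 I$ ($w{\left(I \right)} = 1 \cdot 2 I = 2 I$)
$u = 76$ ($u = -32 + 2 \cdot 6 \left(-2 + 5\right)^{2} = -32 + 12 \cdot 3^{2} = -32 + 12 \cdot 9 = -32 + 108 = 76$)
$\frac{1}{\left(f^{2} + u\right)^{2}} = \frac{1}{\left(1^{2} + 76\right)^{2}} = \frac{1}{\left(1 + 76\right)^{2}} = \frac{1}{77^{2}} = \frac{1}{5929}$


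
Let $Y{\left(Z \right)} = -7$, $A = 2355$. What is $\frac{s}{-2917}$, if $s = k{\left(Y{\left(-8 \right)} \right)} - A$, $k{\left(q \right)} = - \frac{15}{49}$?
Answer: $\frac{115410}{142933} \approx 0.80744$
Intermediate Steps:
$k{\left(q \right)} = - \frac{15}{49}$ ($k{\left(q \right)} = \left(-15\right) \frac{1}{49} = - \frac{15}{49}$)
$s = - \frac{115410}{49}$ ($s = - \frac{15}{49} - 2355 = - \frac{115410}{49} \approx -2355.3$)
$\frac{s}{-2917} = - \frac{115410}{49 \left(-2917\right)} = \left(- \frac{115410}{49}\right) \left(- \frac{1}{2917}\right) = \frac{115410}{142933}$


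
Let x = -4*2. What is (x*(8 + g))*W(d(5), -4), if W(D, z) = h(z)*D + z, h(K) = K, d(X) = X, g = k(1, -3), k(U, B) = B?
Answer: 960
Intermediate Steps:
g = -3
x = -8
W(D, z) = z + D*z (W(D, z) = z*D + z = D*z + z = z + D*z)
(x*(8 + g))*W(d(5), -4) = (-8*(8 - 3))*(-4*(1 + 5)) = (-8*5)*(-4*6) = -40*(-24) = 960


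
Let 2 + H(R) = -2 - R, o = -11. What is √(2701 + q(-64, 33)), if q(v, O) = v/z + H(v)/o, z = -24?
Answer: √2938353/33 ≈ 51.944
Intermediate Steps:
H(R) = -4 - R (H(R) = -2 + (-2 - R) = -4 - R)
q(v, O) = 4/11 + 13*v/264 (q(v, O) = v/(-24) + (-4 - v)/(-11) = v*(-1/24) + (-4 - v)*(-1/11) = -v/24 + (4/11 + v/11) = 4/11 + 13*v/264)
√(2701 + q(-64, 33)) = √(2701 + (4/11 + (13/264)*(-64))) = √(2701 + (4/11 - 104/33)) = √(2701 - 92/33) = √(89041/33) = √2938353/33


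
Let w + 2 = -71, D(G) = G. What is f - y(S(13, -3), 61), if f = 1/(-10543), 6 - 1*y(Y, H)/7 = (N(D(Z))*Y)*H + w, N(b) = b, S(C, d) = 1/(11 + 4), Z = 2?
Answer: -78450478/158145 ≈ -496.07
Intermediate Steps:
S(C, d) = 1/15
w = -73 (w = -2 - 71 = -73)
y(Y, H) = 553 - 14*H*Y (y(Y, H) = 42 - 7*((2*Y)*H - 73) = 42 - 7*(2*H*Y - 73) = 42 - 7*(-73 + 2*H*Y) = 42 + (511 - 14*H*Y) = 553 - 14*H*Y)
f = -1/10543 ≈ -9.4850e-5
f - y(S(13, -3), 61) = -1/10543 - (553 - 14*61*1/15) = -1/10543 - (553 - 854/15) = -1/10543 - 1*7441/15 = -1/10543 - 7441/15 = -78450478/158145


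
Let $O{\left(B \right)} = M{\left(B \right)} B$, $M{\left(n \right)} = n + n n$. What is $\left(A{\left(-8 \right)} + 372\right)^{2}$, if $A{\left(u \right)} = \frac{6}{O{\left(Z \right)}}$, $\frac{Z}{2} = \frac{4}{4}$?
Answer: $\frac{555025}{4} \approx 1.3876 \cdot 10^{5}$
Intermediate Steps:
$Z = 2$ ($Z = 2 \cdot \frac{4}{4} = 2 \cdot 4 \cdot \frac{1}{4} = 2 \cdot 1 = 2$)
$M{\left(n \right)} = n + n^{2}$
$O{\left(B \right)} = B^{2} \left(1 + B\right)$ ($O{\left(B \right)} = B \left(1 + B\right) B = B^{2} \left(1 + B\right)$)
$A{\left(u \right)} = \frac{1}{2}$ ($A{\left(u \right)} = \frac{6}{2^{2} \left(1 + 2\right)} = \frac{6}{4 \cdot 3} = \frac{6}{12} = 6 \cdot \frac{1}{12} = \frac{1}{2}$)
$\left(A{\left(-8 \right)} + 372\right)^{2} = \left(\frac{1}{2} + 372\right)^{2} = \left(\frac{745}{2}\right)^{2} = \frac{555025}{4}$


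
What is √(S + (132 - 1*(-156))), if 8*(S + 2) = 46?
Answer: √1167/2 ≈ 17.081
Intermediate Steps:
S = 15/4 (S = -2 + (⅛)*46 = -2 + 23/4 = 15/4 ≈ 3.7500)
√(S + (132 - 1*(-156))) = √(15/4 + (132 - 1*(-156))) = √(15/4 + (132 + 156)) = √(15/4 + 288) = √(1167/4) = √1167/2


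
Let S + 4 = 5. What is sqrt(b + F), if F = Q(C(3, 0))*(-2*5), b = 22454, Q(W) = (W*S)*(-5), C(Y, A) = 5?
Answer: 4*sqrt(1419) ≈ 150.68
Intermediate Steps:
S = 1 (S = -4 + 5 = 1)
Q(W) = -5*W (Q(W) = (W*1)*(-5) = W*(-5) = -5*W)
F = 250 (F = (-5*5)*(-2*5) = -25*(-10) = 250)
sqrt(b + F) = sqrt(22454 + 250) = sqrt(22704) = 4*sqrt(1419)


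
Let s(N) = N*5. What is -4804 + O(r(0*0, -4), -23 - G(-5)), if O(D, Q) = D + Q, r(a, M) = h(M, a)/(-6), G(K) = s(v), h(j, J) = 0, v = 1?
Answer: -4832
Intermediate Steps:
s(N) = 5*N
G(K) = 5 (G(K) = 5*1 = 5)
r(a, M) = 0 (r(a, M) = 0/(-6) = 0*(-⅙) = 0)
-4804 + O(r(0*0, -4), -23 - G(-5)) = -4804 + (0 + (-23 - 1*5)) = -4804 + (0 + (-23 - 5)) = -4804 + (0 - 28) = -4804 - 28 = -4832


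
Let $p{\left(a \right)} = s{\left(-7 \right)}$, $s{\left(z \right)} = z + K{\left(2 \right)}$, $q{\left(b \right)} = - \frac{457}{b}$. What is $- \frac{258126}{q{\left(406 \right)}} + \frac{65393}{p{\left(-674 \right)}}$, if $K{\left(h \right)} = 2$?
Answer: $\frac{494111179}{2285} \approx 2.1624 \cdot 10^{5}$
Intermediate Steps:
$s{\left(z \right)} = 2 + z$ ($s{\left(z \right)} = z + 2 = 2 + z$)
$p{\left(a \right)} = -5$ ($p{\left(a \right)} = 2 - 7 = -5$)
$- \frac{258126}{q{\left(406 \right)}} + \frac{65393}{p{\left(-674 \right)}} = - \frac{258126}{\left(-457\right) \frac{1}{406}} + \frac{65393}{-5} = - \frac{258126}{\left(-457\right) \frac{1}{406}} + 65393 \left(- \frac{1}{5}\right) = - \frac{258126}{- \frac{457}{406}} - \frac{65393}{5} = \left(-258126\right) \left(- \frac{406}{457}\right) - \frac{65393}{5} = \frac{104799156}{457} - \frac{65393}{5} = \frac{494111179}{2285}$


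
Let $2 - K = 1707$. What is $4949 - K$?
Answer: $6654$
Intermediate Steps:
$K = -1705$ ($K = 2 - 1707 = -1705$)
$4949 - K = 4949 - -1705 = 4949 + 1705 = 6654$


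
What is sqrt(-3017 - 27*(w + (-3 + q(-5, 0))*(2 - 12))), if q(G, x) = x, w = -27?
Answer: I*sqrt(3098) ≈ 55.66*I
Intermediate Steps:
sqrt(-3017 - 27*(w + (-3 + q(-5, 0))*(2 - 12))) = sqrt(-3017 - 27*(-27 + (-3 + 0)*(2 - 12))) = sqrt(-3017 - 27*(-27 - 3*(-10))) = sqrt(-3017 - 27*(-27 + 30)) = sqrt(-3017 - 27*3) = sqrt(-3017 - 81) = sqrt(-3098) = I*sqrt(3098)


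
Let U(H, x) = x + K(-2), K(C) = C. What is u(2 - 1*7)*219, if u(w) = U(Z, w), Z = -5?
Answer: -1533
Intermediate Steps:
U(H, x) = -2 + x (U(H, x) = x - 2 = -2 + x)
u(w) = -2 + w
u(2 - 1*7)*219 = (-2 + (2 - 1*7))*219 = (-2 + (2 - 7))*219 = (-2 - 5)*219 = -7*219 = -1533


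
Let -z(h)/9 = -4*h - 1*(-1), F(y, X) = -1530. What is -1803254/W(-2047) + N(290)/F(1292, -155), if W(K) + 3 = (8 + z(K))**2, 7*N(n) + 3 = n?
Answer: -112707983353/4154453558190 ≈ -0.027129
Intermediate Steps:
z(h) = -9 + 36*h (z(h) = -9*(-4*h - 1*(-1)) = -9*(-4*h + 1) = -9*(1 - 4*h) = -9 + 36*h)
N(n) = -3/7 + n/7
W(K) = -3 + (-1 + 36*K)**2 (W(K) = -3 + (8 + (-9 + 36*K))**2 = -3 + (-1 + 36*K)**2)
-1803254/W(-2047) + N(290)/F(1292, -155) = -1803254/(-3 + (-1 + 36*(-2047))**2) + (-3/7 + (1/7)*290)/(-1530) = -1803254/(-3 + (-1 - 73692)**2) + (-3/7 + 290/7)*(-1/1530) = -1803254/(-3 + (-73693)**2) + 41*(-1/1530) = -1803254/(-3 + 5430658249) - 41/1530 = -1803254/5430658246 - 41/1530 = -1803254*1/5430658246 - 41/1530 = -901627/2715329123 - 41/1530 = -112707983353/4154453558190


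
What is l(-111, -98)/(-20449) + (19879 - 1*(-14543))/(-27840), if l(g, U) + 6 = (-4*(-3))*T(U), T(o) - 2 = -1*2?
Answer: -117288073/94883360 ≈ -1.2361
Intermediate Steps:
T(o) = 0 (T(o) = 2 - 1*2 = 2 - 2 = 0)
l(g, U) = -6 (l(g, U) = -6 - 4*(-3)*0 = -6 + 12*0 = -6 + 0 = -6)
l(-111, -98)/(-20449) + (19879 - 1*(-14543))/(-27840) = -6/(-20449) + (19879 - 1*(-14543))/(-27840) = -6*(-1/20449) + (19879 + 14543)*(-1/27840) = 6/20449 + 34422*(-1/27840) = 6/20449 - 5737/4640 = -117288073/94883360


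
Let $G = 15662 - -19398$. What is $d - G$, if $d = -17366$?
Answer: $-52426$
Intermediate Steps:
$G = 35060$ ($G = 15662 + 19398 = 35060$)
$d - G = -17366 - 35060 = -52426$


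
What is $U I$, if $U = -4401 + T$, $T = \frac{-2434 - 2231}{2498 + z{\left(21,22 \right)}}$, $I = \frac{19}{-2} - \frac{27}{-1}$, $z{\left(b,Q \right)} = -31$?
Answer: $- \frac{190083810}{2467} \approx -77051.0$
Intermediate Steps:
$I = \frac{35}{2}$ ($I = 19 \left(- \frac{1}{2}\right) - -27 = - \frac{19}{2} + 27 = \frac{35}{2} \approx 17.5$)
$T = - \frac{4665}{2467}$ ($T = \frac{-2434 - 2231}{2498 - 31} = - \frac{4665}{2467} \approx -1.891$)
$U = - \frac{10861932}{2467}$ ($U = -4401 - \frac{4665}{2467} = - \frac{10861932}{2467} \approx -4402.9$)
$U I = \left(- \frac{10861932}{2467}\right) \frac{35}{2} = - \frac{190083810}{2467}$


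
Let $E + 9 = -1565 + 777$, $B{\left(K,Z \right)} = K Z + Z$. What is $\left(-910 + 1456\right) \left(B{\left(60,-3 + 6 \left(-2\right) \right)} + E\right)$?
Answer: $-934752$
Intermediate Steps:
$B{\left(K,Z \right)} = Z + K Z$
$E = -797$ ($E = -9 + \left(-1565 + 777\right) = -9 - 788 = -797$)
$\left(-910 + 1456\right) \left(B{\left(60,-3 + 6 \left(-2\right) \right)} + E\right) = \left(-910 + 1456\right) \left(\left(-3 + 6 \left(-2\right)\right) \left(1 + 60\right) - 797\right) = 546 \left(\left(-3 - 12\right) 61 - 797\right) = 546 \left(\left(-15\right) 61 - 797\right) = 546 \left(-915 - 797\right) = 546 \left(-1712\right) = -934752$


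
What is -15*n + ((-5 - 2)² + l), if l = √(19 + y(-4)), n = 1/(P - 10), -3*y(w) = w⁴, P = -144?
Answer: 7561/154 + I*√597/3 ≈ 49.097 + 8.1445*I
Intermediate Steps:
y(w) = -w⁴/3
n = -1/154 (n = 1/(-144 - 10) = 1/(-154) = -1/154 ≈ -0.0064935)
l = I*√597/3 (l = √(19 - ⅓*(-4)⁴) = √(19 - ⅓*256) = √(19 - 256/3) = √(-199/3) = I*√597/3 ≈ 8.1445*I)
-15*n + ((-5 - 2)² + l) = -15*(-1/154) + ((-5 - 2)² + I*√597/3) = 15/154 + ((-7)² + I*√597/3) = 15/154 + (49 + I*√597/3) = 7561/154 + I*√597/3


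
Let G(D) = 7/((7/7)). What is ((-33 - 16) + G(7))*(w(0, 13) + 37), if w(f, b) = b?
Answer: -2100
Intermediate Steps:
G(D) = 7 (G(D) = 7/((7*(1/7))) = 7/1 = 7*1 = 7)
((-33 - 16) + G(7))*(w(0, 13) + 37) = ((-33 - 16) + 7)*(13 + 37) = (-49 + 7)*50 = -42*50 = -2100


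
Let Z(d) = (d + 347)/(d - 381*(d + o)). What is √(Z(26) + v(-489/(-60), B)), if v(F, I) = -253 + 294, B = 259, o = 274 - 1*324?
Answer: √3451065310/9170 ≈ 6.4063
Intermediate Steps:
o = -50 (o = 274 - 324 = -50)
v(F, I) = 41
Z(d) = (347 + d)/(19050 - 380*d) (Z(d) = (d + 347)/(d - 381*(d - 50)) = (347 + d)/(d - 381*(-50 + d)) = (347 + d)/(d + (19050 - 381*d)) = (347 + d)/(19050 - 380*d))
√(Z(26) + v(-489/(-60), B)) = √((-347 - 1*26)/(10*(-1905 + 38*26)) + 41) = √((-347 - 26)/(10*(-1905 + 988)) + 41) = √((⅒)*(-373)/(-917) + 41) = √((⅒)*(-1/917)*(-373) + 41) = √(373/9170 + 41) = √(376343/9170) = √3451065310/9170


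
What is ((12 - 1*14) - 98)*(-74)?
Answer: 7400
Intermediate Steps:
((12 - 1*14) - 98)*(-74) = ((12 - 14) - 98)*(-74) = (-2 - 98)*(-74) = -100*(-74) = 7400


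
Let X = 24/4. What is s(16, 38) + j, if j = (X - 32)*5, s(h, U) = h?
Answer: -114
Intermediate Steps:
X = 6 (X = 24*(¼) = 6)
j = -130 (j = (6 - 32)*5 = -26*5 = -130)
s(16, 38) + j = 16 - 130 = -114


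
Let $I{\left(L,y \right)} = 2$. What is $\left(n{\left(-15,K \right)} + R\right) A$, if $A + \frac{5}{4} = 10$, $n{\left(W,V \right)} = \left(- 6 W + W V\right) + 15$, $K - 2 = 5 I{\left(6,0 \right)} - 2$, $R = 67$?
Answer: $\frac{385}{2} \approx 192.5$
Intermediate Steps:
$K = 10$ ($K = 2 + \left(5 \cdot 2 - 2\right) = 2 + \left(10 - 2\right) = 2 + 8 = 10$)
$n{\left(W,V \right)} = 15 - 6 W + V W$ ($n{\left(W,V \right)} = \left(- 6 W + V W\right) + 15 = 15 - 6 W + V W$)
$A = \frac{35}{4}$ ($A = - \frac{5}{4} + 10 = \frac{35}{4} \approx 8.75$)
$\left(n{\left(-15,K \right)} + R\right) A = \left(\left(15 - -90 + 10 \left(-15\right)\right) + 67\right) \frac{35}{4} = \left(\left(15 + 90 - 150\right) + 67\right) \frac{35}{4} = \left(-45 + 67\right) \frac{35}{4} = 22 \cdot \frac{35}{4} = \frac{385}{2}$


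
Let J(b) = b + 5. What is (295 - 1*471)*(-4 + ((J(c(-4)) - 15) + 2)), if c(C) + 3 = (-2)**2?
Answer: 1936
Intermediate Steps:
c(C) = 1 (c(C) = -3 + (-2)**2 = -3 + 4 = 1)
J(b) = 5 + b
(295 - 1*471)*(-4 + ((J(c(-4)) - 15) + 2)) = (295 - 1*471)*(-4 + (((5 + 1) - 15) + 2)) = (295 - 471)*(-4 + ((6 - 15) + 2)) = -176*(-4 + (-9 + 2)) = -176*(-4 - 7) = -176*(-11) = 1936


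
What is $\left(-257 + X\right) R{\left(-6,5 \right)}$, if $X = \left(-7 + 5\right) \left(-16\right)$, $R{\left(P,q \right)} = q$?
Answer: $-1125$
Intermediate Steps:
$X = 32$ ($X = \left(-2\right) \left(-16\right) = 32$)
$\left(-257 + X\right) R{\left(-6,5 \right)} = \left(-257 + 32\right) 5 = \left(-225\right) 5 = -1125$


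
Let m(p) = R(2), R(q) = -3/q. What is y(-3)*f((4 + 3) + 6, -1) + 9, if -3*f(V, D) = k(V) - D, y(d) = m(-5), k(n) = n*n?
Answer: 94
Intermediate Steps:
k(n) = n**2
m(p) = -3/2
y(d) = -3/2
f(V, D) = -V**2/3 + D/3 (f(V, D) = -(V**2 - D)/3 = -V**2/3 + D/3)
y(-3)*f((4 + 3) + 6, -1) + 9 = -3*(-((4 + 3) + 6)**2/3 + (1/3)*(-1))/2 + 9 = -3*(-(7 + 6)**2/3 - 1/3)/2 + 9 = -3*(-1/3*13**2 - 1/3)/2 + 9 = -3*(-1/3*169 - 1/3)/2 + 9 = -3*(-169/3 - 1/3)/2 + 9 = -3/2*(-170/3) + 9 = 85 + 9 = 94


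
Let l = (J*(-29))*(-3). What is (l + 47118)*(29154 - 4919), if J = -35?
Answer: 1068109155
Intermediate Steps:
l = -3045 (l = -35*(-29)*(-3) = 1015*(-3) = -3045)
(l + 47118)*(29154 - 4919) = (-3045 + 47118)*(29154 - 4919) = 44073*24235 = 1068109155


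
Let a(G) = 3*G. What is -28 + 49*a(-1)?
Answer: -175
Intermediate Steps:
-28 + 49*a(-1) = -28 + 49*(3*(-1)) = -28 + 49*(-3) = -28 - 147 = -175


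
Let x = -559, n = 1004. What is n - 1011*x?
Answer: 566153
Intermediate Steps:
n - 1011*x = 1004 - 1011*(-559) = 1004 + 565149 = 566153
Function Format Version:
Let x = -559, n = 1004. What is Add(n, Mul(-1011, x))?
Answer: 566153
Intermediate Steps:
Add(n, Mul(-1011, x)) = Add(1004, Mul(-1011, -559)) = Add(1004, 565149) = 566153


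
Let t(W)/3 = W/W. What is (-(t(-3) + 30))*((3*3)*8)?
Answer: -2376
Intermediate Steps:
t(W) = 3 (t(W) = 3*(W/W) = 3*1 = 3)
(-(t(-3) + 30))*((3*3)*8) = (-(3 + 30))*((3*3)*8) = (-1*33)*(9*8) = -33*72 = -2376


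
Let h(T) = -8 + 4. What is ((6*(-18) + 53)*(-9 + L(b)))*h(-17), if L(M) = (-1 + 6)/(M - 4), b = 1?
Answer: -7040/3 ≈ -2346.7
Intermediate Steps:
L(M) = 5/(-4 + M)
h(T) = -4
((6*(-18) + 53)*(-9 + L(b)))*h(-17) = ((6*(-18) + 53)*(-9 + 5/(-4 + 1)))*(-4) = ((-108 + 53)*(-9 + 5/(-3)))*(-4) = -55*(-9 + 5*(-⅓))*(-4) = -55*(-9 - 5/3)*(-4) = -55*(-32/3)*(-4) = (1760/3)*(-4) = -7040/3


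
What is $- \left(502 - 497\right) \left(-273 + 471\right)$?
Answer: $-990$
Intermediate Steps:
$- \left(502 - 497\right) \left(-273 + 471\right) = - 5 \cdot 198 = \left(-1\right) 990 = -990$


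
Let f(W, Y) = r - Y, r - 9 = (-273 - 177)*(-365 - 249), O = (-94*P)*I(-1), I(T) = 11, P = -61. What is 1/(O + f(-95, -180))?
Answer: 1/339563 ≈ 2.9450e-6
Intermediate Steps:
O = 63074 (O = -94*(-61)*11 = 5734*11 = 63074)
r = 276309 (r = 9 + (-273 - 177)*(-365 - 249) = 9 - 450*(-614) = 9 + 276300 = 276309)
f(W, Y) = 276309 - Y
1/(O + f(-95, -180)) = 1/(63074 + (276309 - 1*(-180))) = 1/(63074 + (276309 + 180)) = 1/(63074 + 276489) = 1/339563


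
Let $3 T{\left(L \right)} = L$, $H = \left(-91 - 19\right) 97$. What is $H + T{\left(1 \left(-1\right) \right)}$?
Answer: $- \frac{32011}{3} \approx -10670.0$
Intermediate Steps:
$H = -10670$ ($H = \left(-110\right) 97 = -10670$)
$T{\left(L \right)} = \frac{L}{3}$
$H + T{\left(1 \left(-1\right) \right)} = -10670 + \frac{1 \left(-1\right)}{3} = -10670 + \frac{1}{3} \left(-1\right) = -10670 - \frac{1}{3} = - \frac{32011}{3}$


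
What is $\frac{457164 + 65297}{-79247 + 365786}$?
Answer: $\frac{522461}{286539} \approx 1.8234$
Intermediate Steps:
$\frac{457164 + 65297}{-79247 + 365786} = \frac{522461}{286539}$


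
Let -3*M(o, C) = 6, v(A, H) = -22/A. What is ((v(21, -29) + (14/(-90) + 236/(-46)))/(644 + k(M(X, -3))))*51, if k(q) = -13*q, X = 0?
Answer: -780079/1618050 ≈ -0.48211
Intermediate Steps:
M(o, C) = -2 (M(o, C) = -⅓*6 = -2)
((v(21, -29) + (14/(-90) + 236/(-46)))/(644 + k(M(X, -3))))*51 = ((-22/21 + (14/(-90) + 236/(-46)))/(644 - 13*(-2)))*51 = ((-22*1/21 + (14*(-1/90) + 236*(-1/46)))/(644 + 26))*51 = ((-22/21 + (-7/45 - 118/23))/670)*51 = ((-22/21 - 5471/1035)*(1/670))*51 = -45887/7245*1/670*51 = -45887/4854150*51 = -780079/1618050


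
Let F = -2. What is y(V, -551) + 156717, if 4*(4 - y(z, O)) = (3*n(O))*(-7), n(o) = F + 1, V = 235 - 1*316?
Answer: 626863/4 ≈ 1.5672e+5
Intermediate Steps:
V = -81 (V = 235 - 316 = -81)
n(o) = -1 (n(o) = -2 + 1 = -1)
y(z, O) = -5/4 (y(z, O) = 4 - 3*(-1)*(-7)/4 = 4 - (-3)*(-7)/4 = 4 - 1/4*21 = 4 - 21/4 = -5/4)
y(V, -551) + 156717 = -5/4 + 156717 = 626863/4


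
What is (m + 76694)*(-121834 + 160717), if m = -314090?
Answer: -9230668668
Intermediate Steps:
(m + 76694)*(-121834 + 160717) = (-314090 + 76694)*(-121834 + 160717) = -237396*38883 = -9230668668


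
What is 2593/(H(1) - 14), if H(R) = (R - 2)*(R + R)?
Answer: -2593/16 ≈ -162.06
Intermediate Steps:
H(R) = 2*R*(-2 + R) (H(R) = (-2 + R)*(2*R) = 2*R*(-2 + R))
2593/(H(1) - 14) = 2593/(2*1*(-2 + 1) - 14) = 2593/(2*1*(-1) - 14) = 2593/(-2 - 14) = 2593/(-16) = -1/16*2593 = -2593/16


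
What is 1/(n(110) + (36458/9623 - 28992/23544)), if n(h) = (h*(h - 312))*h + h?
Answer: -9440163/23072583845956 ≈ -4.0915e-7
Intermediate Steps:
n(h) = h + h²*(-312 + h) (n(h) = (h*(-312 + h))*h + h = h²*(-312 + h) + h = h + h²*(-312 + h))
1/(n(110) + (36458/9623 - 28992/23544)) = 1/(110*(1 + 110² - 312*110) + (36458/9623 - 28992/23544)) = 1/(110*(1 + 12100 - 34320) + (36458*(1/9623) - 28992*1/23544)) = 1/(110*(-22219) + (36458/9623 - 1208/981)) = 1/(-2444090 + 24140714/9440163) = 1/(-23072583845956/9440163) = -9440163/23072583845956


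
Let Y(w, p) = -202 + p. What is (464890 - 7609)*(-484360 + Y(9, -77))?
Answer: -221616206559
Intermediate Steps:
(464890 - 7609)*(-484360 + Y(9, -77)) = (464890 - 7609)*(-484360 + (-202 - 77)) = 457281*(-484360 - 279) = 457281*(-484639) = -221616206559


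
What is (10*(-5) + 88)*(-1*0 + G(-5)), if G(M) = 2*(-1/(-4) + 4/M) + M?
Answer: -1159/5 ≈ -231.80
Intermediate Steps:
G(M) = 1/2 + M + 8/M (G(M) = 2*(-1*(-1/4) + 4/M) + M = 2*(1/4 + 4/M) + M = (1/2 + 8/M) + M = 1/2 + M + 8/M)
(10*(-5) + 88)*(-1*0 + G(-5)) = (10*(-5) + 88)*(-1*0 + (1/2 - 5 + 8/(-5))) = (-50 + 88)*(0 + (1/2 - 5 + 8*(-1/5))) = 38*(0 + (1/2 - 5 - 8/5)) = 38*(0 - 61/10) = 38*(-61/10) = -1159/5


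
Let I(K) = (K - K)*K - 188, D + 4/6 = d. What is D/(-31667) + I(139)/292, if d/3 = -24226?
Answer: 11451581/6935073 ≈ 1.6513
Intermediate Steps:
d = -72678 (d = 3*(-24226) = -72678)
D = -218036/3 (D = -2/3 - 72678 = -218036/3 ≈ -72679.)
I(K) = -188 (I(K) = 0*K - 188 = 0 - 188 = -188)
D/(-31667) + I(139)/292 = -218036/3/(-31667) - 188/292 = -218036/3*(-1/31667) - 188*1/292 = 218036/95001 - 47/73 = 11451581/6935073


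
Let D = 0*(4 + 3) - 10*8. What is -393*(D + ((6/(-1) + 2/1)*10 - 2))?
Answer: 47946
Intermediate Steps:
D = -80 (D = 0*7 - 80 = 0 - 80 = -80)
-393*(D + ((6/(-1) + 2/1)*10 - 2)) = -393*(-80 + ((6/(-1) + 2/1)*10 - 2)) = -393*(-80 + ((6*(-1) + 2*1)*10 - 2)) = -393*(-80 + ((-6 + 2)*10 - 2)) = -393*(-80 + (-4*10 - 2)) = -393*(-80 + (-40 - 2)) = -393*(-80 - 42) = -393*(-122) = 47946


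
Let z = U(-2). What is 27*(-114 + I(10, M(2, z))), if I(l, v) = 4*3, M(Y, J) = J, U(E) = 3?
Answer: -2754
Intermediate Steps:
z = 3
I(l, v) = 12
27*(-114 + I(10, M(2, z))) = 27*(-114 + 12) = 27*(-102) = -2754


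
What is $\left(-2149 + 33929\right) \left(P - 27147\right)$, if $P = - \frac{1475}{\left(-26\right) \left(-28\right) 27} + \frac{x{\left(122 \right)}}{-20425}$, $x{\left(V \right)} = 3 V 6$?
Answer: $- \frac{2474046336591577}{2867670} \approx -8.6274 \cdot 10^{8}$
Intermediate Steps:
$x{\left(V \right)} = 18 V$
$P = - \frac{73291451}{401473800}$ ($P = - \frac{1475}{\left(-26\right) \left(-28\right) 27} + \frac{18 \cdot 122}{-20425} = - \frac{1475}{728 \cdot 27} + 2196 \left(- \frac{1}{20425}\right) = - \frac{1475}{19656} - \frac{2196}{20425} = - \frac{73291451}{401473800} \approx -0.18256$)
$\left(-2149 + 33929\right) \left(P - 27147\right) = \left(-2149 + 33929\right) \left(- \frac{73291451}{401473800} - 27147\right) = 31780 \left(- \frac{10898882540051}{401473800}\right) = - \frac{2474046336591577}{2867670}$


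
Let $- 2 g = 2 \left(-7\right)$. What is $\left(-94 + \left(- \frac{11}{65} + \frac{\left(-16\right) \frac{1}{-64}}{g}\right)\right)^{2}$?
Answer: $\frac{29351570329}{3312400} \approx 8861.1$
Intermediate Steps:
$g = 7$ ($g = - \frac{2 \left(-7\right)}{2} = \left(- \frac{1}{2}\right) \left(-14\right) = 7$)
$\left(-94 + \left(- \frac{11}{65} + \frac{\left(-16\right) \frac{1}{-64}}{g}\right)\right)^{2} = \left(-94 - \left(\frac{11}{65} - \frac{\left(-16\right) \frac{1}{-64}}{7}\right)\right)^{2} = \left(-94 - \left(\frac{11}{65} - \left(-16\right) \left(- \frac{1}{64}\right) \frac{1}{7}\right)\right)^{2} = \left(-94 + \left(- \frac{11}{65} + \frac{1}{4} \cdot \frac{1}{7}\right)\right)^{2} = \left(-94 + \left(- \frac{11}{65} + \frac{1}{28}\right)\right)^{2} = \left(-94 - \frac{243}{1820}\right)^{2} = \left(- \frac{171323}{1820}\right)^{2} = \frac{29351570329}{3312400}$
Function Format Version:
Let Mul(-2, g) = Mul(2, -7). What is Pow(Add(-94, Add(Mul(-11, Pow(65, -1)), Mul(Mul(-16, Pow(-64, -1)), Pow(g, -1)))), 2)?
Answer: Rational(29351570329, 3312400) ≈ 8861.1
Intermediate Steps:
g = 7 (g = Mul(Rational(-1, 2), Mul(2, -7)) = Mul(Rational(-1, 2), -14) = 7)
Pow(Add(-94, Add(Mul(-11, Pow(65, -1)), Mul(Mul(-16, Pow(-64, -1)), Pow(g, -1)))), 2) = Pow(Add(-94, Add(Mul(-11, Pow(65, -1)), Mul(Mul(-16, Pow(-64, -1)), Pow(7, -1)))), 2) = Pow(Add(-94, Add(Mul(-11, Rational(1, 65)), Mul(Mul(-16, Rational(-1, 64)), Rational(1, 7)))), 2) = Pow(Add(-94, Add(Rational(-11, 65), Mul(Rational(1, 4), Rational(1, 7)))), 2) = Pow(Add(-94, Add(Rational(-11, 65), Rational(1, 28))), 2) = Pow(Add(-94, Rational(-243, 1820)), 2) = Pow(Rational(-171323, 1820), 2) = Rational(29351570329, 3312400)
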